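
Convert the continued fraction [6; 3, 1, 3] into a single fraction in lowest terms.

Start with 3.
1 + 1/(3/1) = 1 + 1/3 = 4/3
3 + 1/(4/3) = 3 + 3/4 = 15/4
6 + 1/(15/4) = 6 + 4/15 = 94/15

94/15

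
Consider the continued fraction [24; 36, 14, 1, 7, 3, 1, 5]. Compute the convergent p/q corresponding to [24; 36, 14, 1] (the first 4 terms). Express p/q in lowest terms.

12999/541

a_0 = 24: 24/1
a_1 = 36: 865/36
a_2 = 14: 12134/505
a_3 = 1: 12999/541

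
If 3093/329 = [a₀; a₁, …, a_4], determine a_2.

Repeatedly divide and take the remainder:
3093 = 9·329 + 132, so a_0 = 9
329 = 2·132 + 65, so a_1 = 2
132 = 2·65 + 2, so a_2 = 2

2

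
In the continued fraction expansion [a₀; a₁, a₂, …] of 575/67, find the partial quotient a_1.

1

575 ÷ 67 → quotient 8, remainder 39
67 ÷ 39 → quotient 1, remainder 28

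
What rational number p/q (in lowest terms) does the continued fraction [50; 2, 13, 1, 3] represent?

5755/114

a_0 = 50: 50/1
a_1 = 2: 101/2
a_2 = 13: 1363/27
a_3 = 1: 1464/29
a_4 = 3: 5755/114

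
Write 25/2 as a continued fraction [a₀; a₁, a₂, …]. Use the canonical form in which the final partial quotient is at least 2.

⌊25/2⌋ = 12, remainder 1
⌊2/1⌋ = 2, remainder 0

[12; 2]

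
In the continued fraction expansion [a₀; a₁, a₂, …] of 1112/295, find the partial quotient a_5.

Apply division with remainder until the remainder is 0:
1112 = 3·295 + 227, so a_0 = 3
295 = 1·227 + 68, so a_1 = 1
227 = 3·68 + 23, so a_2 = 3
68 = 2·23 + 22, so a_3 = 2
23 = 1·22 + 1, so a_4 = 1
22 = 22·1 + 0, so a_5 = 22

22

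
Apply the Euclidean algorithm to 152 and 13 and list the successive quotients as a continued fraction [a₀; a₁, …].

152 = 11·13 + 9, so a_0 = 11
13 = 1·9 + 4, so a_1 = 1
9 = 2·4 + 1, so a_2 = 2
4 = 4·1 + 0, so a_3 = 4

[11; 1, 2, 4]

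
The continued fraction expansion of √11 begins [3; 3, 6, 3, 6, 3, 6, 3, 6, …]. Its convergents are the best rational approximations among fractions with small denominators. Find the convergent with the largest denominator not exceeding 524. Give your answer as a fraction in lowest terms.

1257/379

List convergents until the denominator exceeds the bound:
a_0 = 3: 3/1  (≤ bound)
a_1 = 3: 10/3  (≤ bound)
a_2 = 6: 63/19  (≤ bound)
a_3 = 3: 199/60  (≤ bound)
a_4 = 6: 1257/379  (≤ bound)
a_5 = 3: 3970/1197  (> 524, stop)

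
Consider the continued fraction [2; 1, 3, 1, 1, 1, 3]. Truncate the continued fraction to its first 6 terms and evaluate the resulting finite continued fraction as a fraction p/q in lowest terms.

a_0 = 2: 2/1
a_1 = 1: 3/1
a_2 = 3: 11/4
a_3 = 1: 14/5
a_4 = 1: 25/9
a_5 = 1: 39/14

39/14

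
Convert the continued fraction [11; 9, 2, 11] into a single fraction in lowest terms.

a_0 = 11: 11/1
a_1 = 9: 100/9
a_2 = 2: 211/19
a_3 = 11: 2421/218

2421/218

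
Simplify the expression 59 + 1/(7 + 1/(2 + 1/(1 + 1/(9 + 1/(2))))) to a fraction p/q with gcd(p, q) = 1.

Start with 2.
9 + 1/(2/1) = 9 + 1/2 = 19/2
1 + 1/(19/2) = 1 + 2/19 = 21/19
2 + 1/(21/19) = 2 + 19/21 = 61/21
7 + 1/(61/21) = 7 + 21/61 = 448/61
59 + 1/(448/61) = 59 + 61/448 = 26493/448

26493/448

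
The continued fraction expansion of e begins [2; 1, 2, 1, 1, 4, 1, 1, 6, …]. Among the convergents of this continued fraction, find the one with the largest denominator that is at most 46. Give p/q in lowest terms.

106/39

List convergents until the denominator exceeds the bound:
a_0 = 2: 2/1  (≤ bound)
a_1 = 1: 3/1  (≤ bound)
a_2 = 2: 8/3  (≤ bound)
a_3 = 1: 11/4  (≤ bound)
a_4 = 1: 19/7  (≤ bound)
a_5 = 4: 87/32  (≤ bound)
a_6 = 1: 106/39  (≤ bound)
a_7 = 1: 193/71  (> 46, stop)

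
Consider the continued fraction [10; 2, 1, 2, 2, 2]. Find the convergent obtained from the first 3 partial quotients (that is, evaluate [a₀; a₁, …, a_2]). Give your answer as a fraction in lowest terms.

a_0 = 10: 10/1
a_1 = 2: 21/2
a_2 = 1: 31/3

31/3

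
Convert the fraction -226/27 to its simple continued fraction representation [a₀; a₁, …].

⌊-226/27⌋ = -9, remainder 17
⌊27/17⌋ = 1, remainder 10
⌊17/10⌋ = 1, remainder 7
⌊10/7⌋ = 1, remainder 3
⌊7/3⌋ = 2, remainder 1
⌊3/1⌋ = 3, remainder 0

[-9; 1, 1, 1, 2, 3]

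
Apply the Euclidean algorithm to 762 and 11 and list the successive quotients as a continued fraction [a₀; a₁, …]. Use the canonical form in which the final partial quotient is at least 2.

[69; 3, 1, 2]

762 = 69·11 + 3, so a_0 = 69
11 = 3·3 + 2, so a_1 = 3
3 = 1·2 + 1, so a_2 = 1
2 = 2·1 + 0, so a_3 = 2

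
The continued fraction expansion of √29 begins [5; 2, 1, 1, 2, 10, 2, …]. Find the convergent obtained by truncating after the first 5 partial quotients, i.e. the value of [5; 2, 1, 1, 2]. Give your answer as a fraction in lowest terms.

70/13

a_0 = 5: 5/1
a_1 = 2: 11/2
a_2 = 1: 16/3
a_3 = 1: 27/5
a_4 = 2: 70/13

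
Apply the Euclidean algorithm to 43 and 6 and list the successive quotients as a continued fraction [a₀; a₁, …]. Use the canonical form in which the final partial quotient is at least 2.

Apply division with remainder until the remainder is 0:
43 = 7·6 + 1, so a_0 = 7
6 = 6·1 + 0, so a_1 = 6

[7; 6]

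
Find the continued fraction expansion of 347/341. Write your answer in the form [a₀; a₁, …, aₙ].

[1; 56, 1, 5]

Repeatedly divide and take the remainder:
347 = 1·341 + 6, so a_0 = 1
341 = 56·6 + 5, so a_1 = 56
6 = 1·5 + 1, so a_2 = 1
5 = 5·1 + 0, so a_3 = 5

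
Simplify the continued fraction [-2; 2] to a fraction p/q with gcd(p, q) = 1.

Work from the innermost term outward:
Start with 2.
-2 + 1/(2/1) = -2 + 1/2 = -3/2

-3/2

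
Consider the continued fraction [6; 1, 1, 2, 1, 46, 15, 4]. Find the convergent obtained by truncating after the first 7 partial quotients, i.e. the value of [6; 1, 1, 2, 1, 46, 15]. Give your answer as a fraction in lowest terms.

32281/4912

Start with 15.
46 + 1/(15/1) = 46 + 1/15 = 691/15
1 + 1/(691/15) = 1 + 15/691 = 706/691
2 + 1/(706/691) = 2 + 691/706 = 2103/706
1 + 1/(2103/706) = 1 + 706/2103 = 2809/2103
1 + 1/(2809/2103) = 1 + 2103/2809 = 4912/2809
6 + 1/(4912/2809) = 6 + 2809/4912 = 32281/4912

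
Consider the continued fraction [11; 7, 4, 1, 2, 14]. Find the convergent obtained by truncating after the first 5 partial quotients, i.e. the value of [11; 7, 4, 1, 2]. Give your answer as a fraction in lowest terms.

1125/101

a_0 = 11: 11/1
a_1 = 7: 78/7
a_2 = 4: 323/29
a_3 = 1: 401/36
a_4 = 2: 1125/101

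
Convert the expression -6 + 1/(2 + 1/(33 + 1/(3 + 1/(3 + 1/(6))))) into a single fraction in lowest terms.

a_0 = -6: -6/1
a_1 = 2: -11/2
a_2 = 33: -369/67
a_3 = 3: -1118/203
a_4 = 3: -3723/676
a_5 = 6: -23456/4259

-23456/4259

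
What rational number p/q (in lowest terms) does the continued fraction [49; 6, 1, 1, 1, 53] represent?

52738/1073

a_0 = 49: 49/1
a_1 = 6: 295/6
a_2 = 1: 344/7
a_3 = 1: 639/13
a_4 = 1: 983/20
a_5 = 53: 52738/1073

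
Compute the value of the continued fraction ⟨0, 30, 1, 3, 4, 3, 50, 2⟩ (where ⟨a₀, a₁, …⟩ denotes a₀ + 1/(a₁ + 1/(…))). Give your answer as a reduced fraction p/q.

a_0 = 0: 0/1
a_1 = 30: 1/30
a_2 = 1: 1/31
a_3 = 3: 4/123
a_4 = 4: 17/523
a_5 = 3: 55/1692
a_6 = 50: 2767/85123
a_7 = 2: 5589/171938

5589/171938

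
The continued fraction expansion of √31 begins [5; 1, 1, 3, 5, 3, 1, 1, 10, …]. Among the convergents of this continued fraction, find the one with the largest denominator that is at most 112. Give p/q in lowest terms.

206/37

List convergents until the denominator exceeds the bound:
a_0 = 5: 5/1  (≤ bound)
a_1 = 1: 6/1  (≤ bound)
a_2 = 1: 11/2  (≤ bound)
a_3 = 3: 39/7  (≤ bound)
a_4 = 5: 206/37  (≤ bound)
a_5 = 3: 657/118  (> 112, stop)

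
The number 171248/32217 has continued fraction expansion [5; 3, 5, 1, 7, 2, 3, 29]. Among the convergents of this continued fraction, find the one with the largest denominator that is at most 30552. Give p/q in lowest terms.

a_0 = 5: 5/1  (≤ bound)
a_1 = 3: 16/3  (≤ bound)
a_2 = 5: 85/16  (≤ bound)
a_3 = 1: 101/19  (≤ bound)
a_4 = 7: 792/149  (≤ bound)
a_5 = 2: 1685/317  (≤ bound)
a_6 = 3: 5847/1100  (≤ bound)
a_7 = 29: 171248/32217  (> 30552, stop)

5847/1100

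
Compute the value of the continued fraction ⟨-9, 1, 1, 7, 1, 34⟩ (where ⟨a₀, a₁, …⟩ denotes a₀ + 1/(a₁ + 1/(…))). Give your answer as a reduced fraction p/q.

-5023/593

Starting at the tail and folding back:
Start with 34.
1 + 1/(34/1) = 1 + 1/34 = 35/34
7 + 1/(35/34) = 7 + 34/35 = 279/35
1 + 1/(279/35) = 1 + 35/279 = 314/279
1 + 1/(314/279) = 1 + 279/314 = 593/314
-9 + 1/(593/314) = -9 + 314/593 = -5023/593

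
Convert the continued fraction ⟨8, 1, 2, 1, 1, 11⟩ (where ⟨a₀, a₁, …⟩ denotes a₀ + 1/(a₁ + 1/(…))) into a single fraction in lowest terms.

Start with 11.
1 + 1/(11/1) = 1 + 1/11 = 12/11
1 + 1/(12/11) = 1 + 11/12 = 23/12
2 + 1/(23/12) = 2 + 12/23 = 58/23
1 + 1/(58/23) = 1 + 23/58 = 81/58
8 + 1/(81/58) = 8 + 58/81 = 706/81

706/81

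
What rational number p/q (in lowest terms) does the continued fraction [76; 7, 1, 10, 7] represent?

46970/617

Start with 7.
10 + 1/(7/1) = 10 + 1/7 = 71/7
1 + 1/(71/7) = 1 + 7/71 = 78/71
7 + 1/(78/71) = 7 + 71/78 = 617/78
76 + 1/(617/78) = 76 + 78/617 = 46970/617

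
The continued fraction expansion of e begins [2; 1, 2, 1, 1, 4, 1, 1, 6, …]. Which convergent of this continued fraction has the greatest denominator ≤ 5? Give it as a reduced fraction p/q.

11/4

a_0 = 2: 2/1  (≤ bound)
a_1 = 1: 3/1  (≤ bound)
a_2 = 2: 8/3  (≤ bound)
a_3 = 1: 11/4  (≤ bound)
a_4 = 1: 19/7  (> 5, stop)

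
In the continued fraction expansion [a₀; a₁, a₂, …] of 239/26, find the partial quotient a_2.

239 ÷ 26 → quotient 9, remainder 5
26 ÷ 5 → quotient 5, remainder 1
5 ÷ 1 → quotient 5, remainder 0

5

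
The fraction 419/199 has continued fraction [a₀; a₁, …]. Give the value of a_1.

419 = 2·199 + 21, so a_0 = 2
199 = 9·21 + 10, so a_1 = 9

9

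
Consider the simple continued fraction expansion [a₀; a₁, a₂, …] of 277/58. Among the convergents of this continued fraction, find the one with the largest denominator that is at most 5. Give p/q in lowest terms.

19/4

a_0 = 4: 4/1  (≤ bound)
a_1 = 1: 5/1  (≤ bound)
a_2 = 3: 19/4  (≤ bound)
a_3 = 2: 43/9  (> 5, stop)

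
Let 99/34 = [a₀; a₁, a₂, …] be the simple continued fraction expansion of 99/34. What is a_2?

10

99 = 2·34 + 31, so a_0 = 2
34 = 1·31 + 3, so a_1 = 1
31 = 10·3 + 1, so a_2 = 10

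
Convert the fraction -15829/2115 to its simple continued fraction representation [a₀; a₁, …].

[-8; 1, 1, 15, 3, 1, 1, 9]

⌊-15829/2115⌋ = -8, remainder 1091
⌊2115/1091⌋ = 1, remainder 1024
⌊1091/1024⌋ = 1, remainder 67
⌊1024/67⌋ = 15, remainder 19
⌊67/19⌋ = 3, remainder 10
⌊19/10⌋ = 1, remainder 9
⌊10/9⌋ = 1, remainder 1
⌊9/1⌋ = 9, remainder 0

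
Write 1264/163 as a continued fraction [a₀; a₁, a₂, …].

Apply division with remainder until the remainder is 0:
1264 ÷ 163 → quotient 7, remainder 123
163 ÷ 123 → quotient 1, remainder 40
123 ÷ 40 → quotient 3, remainder 3
40 ÷ 3 → quotient 13, remainder 1
3 ÷ 1 → quotient 3, remainder 0

[7; 1, 3, 13, 3]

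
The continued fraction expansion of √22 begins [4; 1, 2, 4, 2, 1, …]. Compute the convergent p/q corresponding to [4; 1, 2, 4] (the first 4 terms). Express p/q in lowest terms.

Start with 4.
2 + 1/(4/1) = 2 + 1/4 = 9/4
1 + 1/(9/4) = 1 + 4/9 = 13/9
4 + 1/(13/9) = 4 + 9/13 = 61/13

61/13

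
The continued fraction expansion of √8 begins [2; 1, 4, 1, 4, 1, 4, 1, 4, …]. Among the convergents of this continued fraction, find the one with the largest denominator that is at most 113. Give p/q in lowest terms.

99/35

List convergents until the denominator exceeds the bound:
a_0 = 2: 2/1  (≤ bound)
a_1 = 1: 3/1  (≤ bound)
a_2 = 4: 14/5  (≤ bound)
a_3 = 1: 17/6  (≤ bound)
a_4 = 4: 82/29  (≤ bound)
a_5 = 1: 99/35  (≤ bound)
a_6 = 4: 478/169  (> 113, stop)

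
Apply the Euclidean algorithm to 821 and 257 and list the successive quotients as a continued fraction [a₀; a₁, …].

[3; 5, 7, 7]

Repeatedly divide and take the remainder:
821 = 3·257 + 50, so a_0 = 3
257 = 5·50 + 7, so a_1 = 5
50 = 7·7 + 1, so a_2 = 7
7 = 7·1 + 0, so a_3 = 7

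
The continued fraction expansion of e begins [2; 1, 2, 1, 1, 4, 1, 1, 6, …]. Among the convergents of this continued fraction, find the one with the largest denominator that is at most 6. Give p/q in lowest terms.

11/4

List convergents until the denominator exceeds the bound:
a_0 = 2: 2/1  (≤ bound)
a_1 = 1: 3/1  (≤ bound)
a_2 = 2: 8/3  (≤ bound)
a_3 = 1: 11/4  (≤ bound)
a_4 = 1: 19/7  (> 6, stop)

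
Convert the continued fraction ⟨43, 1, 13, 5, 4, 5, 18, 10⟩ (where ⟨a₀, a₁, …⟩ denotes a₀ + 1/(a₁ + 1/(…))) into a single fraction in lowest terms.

12542804/285521

Start with 10.
18 + 1/(10/1) = 18 + 1/10 = 181/10
5 + 1/(181/10) = 5 + 10/181 = 915/181
4 + 1/(915/181) = 4 + 181/915 = 3841/915
5 + 1/(3841/915) = 5 + 915/3841 = 20120/3841
13 + 1/(20120/3841) = 13 + 3841/20120 = 265401/20120
1 + 1/(265401/20120) = 1 + 20120/265401 = 285521/265401
43 + 1/(285521/265401) = 43 + 265401/285521 = 12542804/285521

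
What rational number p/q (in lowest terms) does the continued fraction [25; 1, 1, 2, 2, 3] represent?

1049/41

Starting at the tail and folding back:
Start with 3.
2 + 1/(3/1) = 2 + 1/3 = 7/3
2 + 1/(7/3) = 2 + 3/7 = 17/7
1 + 1/(17/7) = 1 + 7/17 = 24/17
1 + 1/(24/17) = 1 + 17/24 = 41/24
25 + 1/(41/24) = 25 + 24/41 = 1049/41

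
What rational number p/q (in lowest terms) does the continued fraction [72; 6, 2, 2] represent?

2309/32

a_0 = 72: 72/1
a_1 = 6: 433/6
a_2 = 2: 938/13
a_3 = 2: 2309/32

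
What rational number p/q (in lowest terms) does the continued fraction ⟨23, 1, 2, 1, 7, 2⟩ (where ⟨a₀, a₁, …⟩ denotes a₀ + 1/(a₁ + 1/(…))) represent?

a_0 = 23: 23/1
a_1 = 1: 24/1
a_2 = 2: 71/3
a_3 = 1: 95/4
a_4 = 7: 736/31
a_5 = 2: 1567/66

1567/66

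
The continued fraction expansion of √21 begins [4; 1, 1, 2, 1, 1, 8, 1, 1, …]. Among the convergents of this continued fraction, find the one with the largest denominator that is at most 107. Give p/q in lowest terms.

472/103

a_0 = 4: 4/1  (≤ bound)
a_1 = 1: 5/1  (≤ bound)
a_2 = 1: 9/2  (≤ bound)
a_3 = 2: 23/5  (≤ bound)
a_4 = 1: 32/7  (≤ bound)
a_5 = 1: 55/12  (≤ bound)
a_6 = 8: 472/103  (≤ bound)
a_7 = 1: 527/115  (> 107, stop)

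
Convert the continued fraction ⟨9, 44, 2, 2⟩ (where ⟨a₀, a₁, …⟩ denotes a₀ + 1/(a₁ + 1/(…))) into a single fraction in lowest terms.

Start with 2.
2 + 1/(2/1) = 2 + 1/2 = 5/2
44 + 1/(5/2) = 44 + 2/5 = 222/5
9 + 1/(222/5) = 9 + 5/222 = 2003/222

2003/222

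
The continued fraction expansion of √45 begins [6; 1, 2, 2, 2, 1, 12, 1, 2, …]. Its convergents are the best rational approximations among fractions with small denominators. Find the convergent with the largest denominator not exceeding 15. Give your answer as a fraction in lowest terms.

a_0 = 6: 6/1  (≤ bound)
a_1 = 1: 7/1  (≤ bound)
a_2 = 2: 20/3  (≤ bound)
a_3 = 2: 47/7  (≤ bound)
a_4 = 2: 114/17  (> 15, stop)

47/7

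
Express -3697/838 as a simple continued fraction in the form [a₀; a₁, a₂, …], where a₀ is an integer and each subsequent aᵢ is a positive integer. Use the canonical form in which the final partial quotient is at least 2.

-3697 = -5·838 + 493, so a_0 = -5
838 = 1·493 + 345, so a_1 = 1
493 = 1·345 + 148, so a_2 = 1
345 = 2·148 + 49, so a_3 = 2
148 = 3·49 + 1, so a_4 = 3
49 = 49·1 + 0, so a_5 = 49

[-5; 1, 1, 2, 3, 49]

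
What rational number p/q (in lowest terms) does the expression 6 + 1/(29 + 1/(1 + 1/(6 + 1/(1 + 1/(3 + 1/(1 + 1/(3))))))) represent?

26674/4421

Start with 3.
1 + 1/(3/1) = 1 + 1/3 = 4/3
3 + 1/(4/3) = 3 + 3/4 = 15/4
1 + 1/(15/4) = 1 + 4/15 = 19/15
6 + 1/(19/15) = 6 + 15/19 = 129/19
1 + 1/(129/19) = 1 + 19/129 = 148/129
29 + 1/(148/129) = 29 + 129/148 = 4421/148
6 + 1/(4421/148) = 6 + 148/4421 = 26674/4421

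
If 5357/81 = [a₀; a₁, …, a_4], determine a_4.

3

5357 = 66·81 + 11, so a_0 = 66
81 = 7·11 + 4, so a_1 = 7
11 = 2·4 + 3, so a_2 = 2
4 = 1·3 + 1, so a_3 = 1
3 = 3·1 + 0, so a_4 = 3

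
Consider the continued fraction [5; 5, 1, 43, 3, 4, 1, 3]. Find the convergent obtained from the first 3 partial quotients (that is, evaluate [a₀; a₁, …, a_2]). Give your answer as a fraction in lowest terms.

Start with 1.
5 + 1/(1/1) = 5 + 1/1 = 6/1
5 + 1/(6/1) = 5 + 1/6 = 31/6

31/6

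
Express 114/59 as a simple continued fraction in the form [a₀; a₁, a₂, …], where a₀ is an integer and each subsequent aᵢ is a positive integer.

⌊114/59⌋ = 1, remainder 55
⌊59/55⌋ = 1, remainder 4
⌊55/4⌋ = 13, remainder 3
⌊4/3⌋ = 1, remainder 1
⌊3/1⌋ = 3, remainder 0

[1; 1, 13, 1, 3]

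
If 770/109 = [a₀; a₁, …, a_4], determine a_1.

Run the Euclidean algorithm, recording each quotient:
770 = 7·109 + 7, so a_0 = 7
109 = 15·7 + 4, so a_1 = 15

15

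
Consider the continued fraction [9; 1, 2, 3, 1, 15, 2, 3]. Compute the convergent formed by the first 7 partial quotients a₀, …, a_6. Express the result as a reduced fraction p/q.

Start with 2.
15 + 1/(2/1) = 15 + 1/2 = 31/2
1 + 1/(31/2) = 1 + 2/31 = 33/31
3 + 1/(33/31) = 3 + 31/33 = 130/33
2 + 1/(130/33) = 2 + 33/130 = 293/130
1 + 1/(293/130) = 1 + 130/293 = 423/293
9 + 1/(423/293) = 9 + 293/423 = 4100/423

4100/423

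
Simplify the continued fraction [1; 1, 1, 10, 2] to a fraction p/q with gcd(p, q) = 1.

Start with 2.
10 + 1/(2/1) = 10 + 1/2 = 21/2
1 + 1/(21/2) = 1 + 2/21 = 23/21
1 + 1/(23/21) = 1 + 21/23 = 44/23
1 + 1/(44/23) = 1 + 23/44 = 67/44

67/44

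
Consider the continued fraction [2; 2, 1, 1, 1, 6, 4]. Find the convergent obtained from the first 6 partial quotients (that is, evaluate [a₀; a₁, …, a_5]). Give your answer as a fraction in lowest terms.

Use the convergent recurrence hₖ = aₖ·hₖ₋₁ + hₖ₋₂ (and likewise for the denominators kₖ):
a_0 = 2: 2/1
a_1 = 2: 5/2
a_2 = 1: 7/3
a_3 = 1: 12/5
a_4 = 1: 19/8
a_5 = 6: 126/53

126/53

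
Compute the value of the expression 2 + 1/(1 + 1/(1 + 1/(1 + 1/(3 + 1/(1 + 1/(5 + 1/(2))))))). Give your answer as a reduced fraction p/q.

465/176

Start with 2.
5 + 1/(2/1) = 5 + 1/2 = 11/2
1 + 1/(11/2) = 1 + 2/11 = 13/11
3 + 1/(13/11) = 3 + 11/13 = 50/13
1 + 1/(50/13) = 1 + 13/50 = 63/50
1 + 1/(63/50) = 1 + 50/63 = 113/63
1 + 1/(113/63) = 1 + 63/113 = 176/113
2 + 1/(176/113) = 2 + 113/176 = 465/176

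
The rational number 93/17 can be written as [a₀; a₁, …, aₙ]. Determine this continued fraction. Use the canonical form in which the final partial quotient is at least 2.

Apply division with remainder until the remainder is 0:
93 ÷ 17 → quotient 5, remainder 8
17 ÷ 8 → quotient 2, remainder 1
8 ÷ 1 → quotient 8, remainder 0

[5; 2, 8]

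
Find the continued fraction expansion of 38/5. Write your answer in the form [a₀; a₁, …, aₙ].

[7; 1, 1, 2]

⌊38/5⌋ = 7, remainder 3
⌊5/3⌋ = 1, remainder 2
⌊3/2⌋ = 1, remainder 1
⌊2/1⌋ = 2, remainder 0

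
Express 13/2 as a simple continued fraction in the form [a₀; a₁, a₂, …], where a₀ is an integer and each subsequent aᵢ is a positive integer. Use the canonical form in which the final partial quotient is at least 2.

Run the Euclidean algorithm, recording each quotient:
13 = 6·2 + 1, so a_0 = 6
2 = 2·1 + 0, so a_1 = 2

[6; 2]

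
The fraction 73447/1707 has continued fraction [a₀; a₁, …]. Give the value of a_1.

37

73447 = 43·1707 + 46, so a_0 = 43
1707 = 37·46 + 5, so a_1 = 37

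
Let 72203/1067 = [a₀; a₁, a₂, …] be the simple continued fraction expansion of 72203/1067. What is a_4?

72203 ÷ 1067 → quotient 67, remainder 714
1067 ÷ 714 → quotient 1, remainder 353
714 ÷ 353 → quotient 2, remainder 8
353 ÷ 8 → quotient 44, remainder 1
8 ÷ 1 → quotient 8, remainder 0

8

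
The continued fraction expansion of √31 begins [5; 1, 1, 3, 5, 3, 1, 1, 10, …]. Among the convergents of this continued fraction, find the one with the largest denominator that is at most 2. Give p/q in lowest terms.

11/2

List convergents until the denominator exceeds the bound:
a_0 = 5: 5/1  (≤ bound)
a_1 = 1: 6/1  (≤ bound)
a_2 = 1: 11/2  (≤ bound)
a_3 = 3: 39/7  (> 2, stop)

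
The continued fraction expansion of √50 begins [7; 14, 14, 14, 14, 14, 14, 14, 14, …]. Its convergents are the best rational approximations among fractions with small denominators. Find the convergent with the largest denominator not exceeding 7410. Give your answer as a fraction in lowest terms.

List convergents until the denominator exceeds the bound:
a_0 = 7: 7/1  (≤ bound)
a_1 = 14: 99/14  (≤ bound)
a_2 = 14: 1393/197  (≤ bound)
a_3 = 14: 19601/2772  (≤ bound)
a_4 = 14: 275807/39005  (> 7410, stop)

19601/2772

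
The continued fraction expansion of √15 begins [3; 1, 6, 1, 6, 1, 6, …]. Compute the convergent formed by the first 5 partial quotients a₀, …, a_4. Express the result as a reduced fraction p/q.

213/55

a_0 = 3: 3/1
a_1 = 1: 4/1
a_2 = 6: 27/7
a_3 = 1: 31/8
a_4 = 6: 213/55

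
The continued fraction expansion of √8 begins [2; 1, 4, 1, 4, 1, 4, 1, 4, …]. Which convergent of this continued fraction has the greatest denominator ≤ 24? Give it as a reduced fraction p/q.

17/6

List convergents until the denominator exceeds the bound:
a_0 = 2: 2/1  (≤ bound)
a_1 = 1: 3/1  (≤ bound)
a_2 = 4: 14/5  (≤ bound)
a_3 = 1: 17/6  (≤ bound)
a_4 = 4: 82/29  (> 24, stop)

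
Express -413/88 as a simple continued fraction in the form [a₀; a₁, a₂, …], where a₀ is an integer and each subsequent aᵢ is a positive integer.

[-5; 3, 3, 1, 6]

-413 = -5·88 + 27, so a_0 = -5
88 = 3·27 + 7, so a_1 = 3
27 = 3·7 + 6, so a_2 = 3
7 = 1·6 + 1, so a_3 = 1
6 = 6·1 + 0, so a_4 = 6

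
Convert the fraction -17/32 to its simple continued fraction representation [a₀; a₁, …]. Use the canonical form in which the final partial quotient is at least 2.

Run the Euclidean algorithm, recording each quotient:
⌊-17/32⌋ = -1, remainder 15
⌊32/15⌋ = 2, remainder 2
⌊15/2⌋ = 7, remainder 1
⌊2/1⌋ = 2, remainder 0

[-1; 2, 7, 2]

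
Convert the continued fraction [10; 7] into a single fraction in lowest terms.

a_0 = 10: 10/1
a_1 = 7: 71/7

71/7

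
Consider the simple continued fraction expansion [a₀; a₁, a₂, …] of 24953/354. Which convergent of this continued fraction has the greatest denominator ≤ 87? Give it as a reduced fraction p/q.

a_0 = 70: 70/1  (≤ bound)
a_1 = 2: 141/2  (≤ bound)
a_2 = 21: 3031/43  (≤ bound)
a_3 = 1: 3172/45  (≤ bound)
a_4 = 1: 6203/88  (> 87, stop)

3172/45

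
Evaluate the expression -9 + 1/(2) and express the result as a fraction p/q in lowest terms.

a_0 = -9: -9/1
a_1 = 2: -17/2

-17/2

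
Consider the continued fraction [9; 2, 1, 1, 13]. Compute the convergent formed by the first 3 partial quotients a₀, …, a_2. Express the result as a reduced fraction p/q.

28/3

Start with 1.
2 + 1/(1/1) = 2 + 1/1 = 3/1
9 + 1/(3/1) = 9 + 1/3 = 28/3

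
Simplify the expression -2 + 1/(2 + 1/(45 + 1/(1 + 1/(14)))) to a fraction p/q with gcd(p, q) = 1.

-2097/1393

Work from the innermost term outward:
Start with 14.
1 + 1/(14/1) = 1 + 1/14 = 15/14
45 + 1/(15/14) = 45 + 14/15 = 689/15
2 + 1/(689/15) = 2 + 15/689 = 1393/689
-2 + 1/(1393/689) = -2 + 689/1393 = -2097/1393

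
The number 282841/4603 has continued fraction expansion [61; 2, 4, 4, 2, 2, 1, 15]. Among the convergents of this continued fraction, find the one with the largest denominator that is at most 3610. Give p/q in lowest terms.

List convergents until the denominator exceeds the bound:
a_0 = 61: 61/1  (≤ bound)
a_1 = 2: 123/2  (≤ bound)
a_2 = 4: 553/9  (≤ bound)
a_3 = 4: 2335/38  (≤ bound)
a_4 = 2: 5223/85  (≤ bound)
a_5 = 2: 12781/208  (≤ bound)
a_6 = 1: 18004/293  (≤ bound)
a_7 = 15: 282841/4603  (> 3610, stop)

18004/293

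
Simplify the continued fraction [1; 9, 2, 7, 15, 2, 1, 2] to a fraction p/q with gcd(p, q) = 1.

a_0 = 1: 1/1
a_1 = 9: 10/9
a_2 = 2: 21/19
a_3 = 7: 157/142
a_4 = 15: 2376/2149
a_5 = 2: 4909/4440
a_6 = 1: 7285/6589
a_7 = 2: 19479/17618

19479/17618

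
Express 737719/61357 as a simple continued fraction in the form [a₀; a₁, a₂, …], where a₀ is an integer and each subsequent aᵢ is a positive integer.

[12; 42, 1, 3, 8, 10, 1, 3]

Repeatedly divide and take the remainder:
737719 ÷ 61357 → quotient 12, remainder 1435
61357 ÷ 1435 → quotient 42, remainder 1087
1435 ÷ 1087 → quotient 1, remainder 348
1087 ÷ 348 → quotient 3, remainder 43
348 ÷ 43 → quotient 8, remainder 4
43 ÷ 4 → quotient 10, remainder 3
4 ÷ 3 → quotient 1, remainder 1
3 ÷ 1 → quotient 3, remainder 0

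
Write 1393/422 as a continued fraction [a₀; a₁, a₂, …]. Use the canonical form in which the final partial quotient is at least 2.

Repeatedly divide and take the remainder:
1393 ÷ 422 → quotient 3, remainder 127
422 ÷ 127 → quotient 3, remainder 41
127 ÷ 41 → quotient 3, remainder 4
41 ÷ 4 → quotient 10, remainder 1
4 ÷ 1 → quotient 4, remainder 0

[3; 3, 3, 10, 4]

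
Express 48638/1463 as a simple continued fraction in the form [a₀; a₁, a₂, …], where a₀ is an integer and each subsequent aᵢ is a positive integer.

Apply division with remainder until the remainder is 0:
⌊48638/1463⌋ = 33, remainder 359
⌊1463/359⌋ = 4, remainder 27
⌊359/27⌋ = 13, remainder 8
⌊27/8⌋ = 3, remainder 3
⌊8/3⌋ = 2, remainder 2
⌊3/2⌋ = 1, remainder 1
⌊2/1⌋ = 2, remainder 0

[33; 4, 13, 3, 2, 1, 2]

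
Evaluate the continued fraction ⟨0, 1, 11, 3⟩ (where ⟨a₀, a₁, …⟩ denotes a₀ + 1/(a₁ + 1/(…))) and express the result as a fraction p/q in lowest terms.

34/37

Start with 3.
11 + 1/(3/1) = 11 + 1/3 = 34/3
1 + 1/(34/3) = 1 + 3/34 = 37/34
0 + 1/(37/34) = 0 + 34/37 = 34/37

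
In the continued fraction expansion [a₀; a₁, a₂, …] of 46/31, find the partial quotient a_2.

15

46 ÷ 31 → quotient 1, remainder 15
31 ÷ 15 → quotient 2, remainder 1
15 ÷ 1 → quotient 15, remainder 0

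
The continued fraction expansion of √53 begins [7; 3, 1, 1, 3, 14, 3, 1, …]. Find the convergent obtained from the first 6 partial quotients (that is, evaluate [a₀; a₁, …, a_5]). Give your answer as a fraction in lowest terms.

2599/357

Start with 14.
3 + 1/(14/1) = 3 + 1/14 = 43/14
1 + 1/(43/14) = 1 + 14/43 = 57/43
1 + 1/(57/43) = 1 + 43/57 = 100/57
3 + 1/(100/57) = 3 + 57/100 = 357/100
7 + 1/(357/100) = 7 + 100/357 = 2599/357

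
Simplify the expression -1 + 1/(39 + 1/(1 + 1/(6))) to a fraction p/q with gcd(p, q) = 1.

-272/279

Collapse the nested fraction from the inside out:
Start with 6.
1 + 1/(6/1) = 1 + 1/6 = 7/6
39 + 1/(7/6) = 39 + 6/7 = 279/7
-1 + 1/(279/7) = -1 + 7/279 = -272/279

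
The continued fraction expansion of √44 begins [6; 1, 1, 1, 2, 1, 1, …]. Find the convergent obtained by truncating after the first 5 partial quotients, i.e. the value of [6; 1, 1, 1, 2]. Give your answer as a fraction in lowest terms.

53/8

Start with 2.
1 + 1/(2/1) = 1 + 1/2 = 3/2
1 + 1/(3/2) = 1 + 2/3 = 5/3
1 + 1/(5/3) = 1 + 3/5 = 8/5
6 + 1/(8/5) = 6 + 5/8 = 53/8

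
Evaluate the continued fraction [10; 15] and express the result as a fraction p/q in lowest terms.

a_0 = 10: 10/1
a_1 = 15: 151/15

151/15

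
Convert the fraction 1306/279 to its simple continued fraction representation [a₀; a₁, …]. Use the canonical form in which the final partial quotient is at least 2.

Repeatedly divide and take the remainder:
⌊1306/279⌋ = 4, remainder 190
⌊279/190⌋ = 1, remainder 89
⌊190/89⌋ = 2, remainder 12
⌊89/12⌋ = 7, remainder 5
⌊12/5⌋ = 2, remainder 2
⌊5/2⌋ = 2, remainder 1
⌊2/1⌋ = 2, remainder 0

[4; 1, 2, 7, 2, 2, 2]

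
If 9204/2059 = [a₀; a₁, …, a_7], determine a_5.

⌊9204/2059⌋ = 4, remainder 968
⌊2059/968⌋ = 2, remainder 123
⌊968/123⌋ = 7, remainder 107
⌊123/107⌋ = 1, remainder 16
⌊107/16⌋ = 6, remainder 11
⌊16/11⌋ = 1, remainder 5

1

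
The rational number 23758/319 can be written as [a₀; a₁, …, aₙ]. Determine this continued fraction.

Run the Euclidean algorithm, recording each quotient:
23758 = 74·319 + 152, so a_0 = 74
319 = 2·152 + 15, so a_1 = 2
152 = 10·15 + 2, so a_2 = 10
15 = 7·2 + 1, so a_3 = 7
2 = 2·1 + 0, so a_4 = 2

[74; 2, 10, 7, 2]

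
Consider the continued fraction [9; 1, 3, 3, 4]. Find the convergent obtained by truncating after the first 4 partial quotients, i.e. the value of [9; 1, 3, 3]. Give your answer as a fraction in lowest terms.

127/13

Use the convergent recurrence hₖ = aₖ·hₖ₋₁ + hₖ₋₂ (and likewise for the denominators kₖ):
a_0 = 9: 9/1
a_1 = 1: 10/1
a_2 = 3: 39/4
a_3 = 3: 127/13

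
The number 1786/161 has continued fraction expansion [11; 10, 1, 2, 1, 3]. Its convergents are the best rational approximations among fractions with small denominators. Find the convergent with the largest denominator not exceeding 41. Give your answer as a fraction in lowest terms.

355/32

List convergents until the denominator exceeds the bound:
a_0 = 11: 11/1  (≤ bound)
a_1 = 10: 111/10  (≤ bound)
a_2 = 1: 122/11  (≤ bound)
a_3 = 2: 355/32  (≤ bound)
a_4 = 1: 477/43  (> 41, stop)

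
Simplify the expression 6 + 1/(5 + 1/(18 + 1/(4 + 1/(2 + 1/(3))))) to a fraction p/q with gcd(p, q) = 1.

17701/2856

a_0 = 6: 6/1
a_1 = 5: 31/5
a_2 = 18: 564/91
a_3 = 4: 2287/369
a_4 = 2: 5138/829
a_5 = 3: 17701/2856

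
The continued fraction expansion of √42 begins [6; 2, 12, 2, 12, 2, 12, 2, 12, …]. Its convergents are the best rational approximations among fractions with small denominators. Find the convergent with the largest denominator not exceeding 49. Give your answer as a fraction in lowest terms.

162/25

a_0 = 6: 6/1  (≤ bound)
a_1 = 2: 13/2  (≤ bound)
a_2 = 12: 162/25  (≤ bound)
a_3 = 2: 337/52  (> 49, stop)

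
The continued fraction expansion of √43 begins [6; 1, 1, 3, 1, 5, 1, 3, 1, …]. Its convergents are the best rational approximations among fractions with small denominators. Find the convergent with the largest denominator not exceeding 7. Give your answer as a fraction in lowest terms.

a_0 = 6: 6/1  (≤ bound)
a_1 = 1: 7/1  (≤ bound)
a_2 = 1: 13/2  (≤ bound)
a_3 = 3: 46/7  (≤ bound)
a_4 = 1: 59/9  (> 7, stop)

46/7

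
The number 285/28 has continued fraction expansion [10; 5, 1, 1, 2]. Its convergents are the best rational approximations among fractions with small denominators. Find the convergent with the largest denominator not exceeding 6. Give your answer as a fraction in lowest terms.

61/6

List convergents until the denominator exceeds the bound:
a_0 = 10: 10/1  (≤ bound)
a_1 = 5: 51/5  (≤ bound)
a_2 = 1: 61/6  (≤ bound)
a_3 = 1: 112/11  (> 6, stop)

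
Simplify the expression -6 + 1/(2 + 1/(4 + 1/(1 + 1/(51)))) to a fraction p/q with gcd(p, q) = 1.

-3161/570

Compute successive convergents:
a_0 = -6: -6/1
a_1 = 2: -11/2
a_2 = 4: -50/9
a_3 = 1: -61/11
a_4 = 51: -3161/570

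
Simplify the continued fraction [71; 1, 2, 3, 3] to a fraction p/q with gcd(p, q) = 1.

2366/33

Work from the innermost term outward:
Start with 3.
3 + 1/(3/1) = 3 + 1/3 = 10/3
2 + 1/(10/3) = 2 + 3/10 = 23/10
1 + 1/(23/10) = 1 + 10/23 = 33/23
71 + 1/(33/23) = 71 + 23/33 = 2366/33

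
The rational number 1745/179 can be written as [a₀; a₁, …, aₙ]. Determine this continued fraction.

[9; 1, 2, 1, 44]

Apply division with remainder until the remainder is 0:
⌊1745/179⌋ = 9, remainder 134
⌊179/134⌋ = 1, remainder 45
⌊134/45⌋ = 2, remainder 44
⌊45/44⌋ = 1, remainder 1
⌊44/1⌋ = 44, remainder 0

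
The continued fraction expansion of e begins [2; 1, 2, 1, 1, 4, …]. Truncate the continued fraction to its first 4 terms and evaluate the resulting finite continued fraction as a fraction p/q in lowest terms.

11/4

Use the convergent recurrence hₖ = aₖ·hₖ₋₁ + hₖ₋₂ (and likewise for the denominators kₖ):
a_0 = 2: 2/1
a_1 = 1: 3/1
a_2 = 2: 8/3
a_3 = 1: 11/4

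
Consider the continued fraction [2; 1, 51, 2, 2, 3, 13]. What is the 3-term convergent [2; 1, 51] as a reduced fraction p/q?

a_0 = 2: 2/1
a_1 = 1: 3/1
a_2 = 51: 155/52

155/52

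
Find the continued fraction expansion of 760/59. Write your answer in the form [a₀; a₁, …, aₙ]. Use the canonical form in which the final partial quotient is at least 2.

[12; 1, 7, 2, 3]

⌊760/59⌋ = 12, remainder 52
⌊59/52⌋ = 1, remainder 7
⌊52/7⌋ = 7, remainder 3
⌊7/3⌋ = 2, remainder 1
⌊3/1⌋ = 3, remainder 0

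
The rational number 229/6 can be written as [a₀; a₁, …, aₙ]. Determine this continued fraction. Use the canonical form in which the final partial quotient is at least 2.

Repeatedly divide and take the remainder:
⌊229/6⌋ = 38, remainder 1
⌊6/1⌋ = 6, remainder 0

[38; 6]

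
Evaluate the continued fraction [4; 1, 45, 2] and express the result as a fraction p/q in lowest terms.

463/93

Start with 2.
45 + 1/(2/1) = 45 + 1/2 = 91/2
1 + 1/(91/2) = 1 + 2/91 = 93/91
4 + 1/(93/91) = 4 + 91/93 = 463/93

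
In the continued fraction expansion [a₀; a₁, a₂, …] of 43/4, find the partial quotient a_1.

1

43 = 10·4 + 3, so a_0 = 10
4 = 1·3 + 1, so a_1 = 1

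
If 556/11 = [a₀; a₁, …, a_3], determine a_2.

Run the Euclidean algorithm, recording each quotient:
556 ÷ 11 → quotient 50, remainder 6
11 ÷ 6 → quotient 1, remainder 5
6 ÷ 5 → quotient 1, remainder 1

1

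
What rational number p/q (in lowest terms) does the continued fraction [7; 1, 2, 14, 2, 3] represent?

2379/310

Work from the innermost term outward:
Start with 3.
2 + 1/(3/1) = 2 + 1/3 = 7/3
14 + 1/(7/3) = 14 + 3/7 = 101/7
2 + 1/(101/7) = 2 + 7/101 = 209/101
1 + 1/(209/101) = 1 + 101/209 = 310/209
7 + 1/(310/209) = 7 + 209/310 = 2379/310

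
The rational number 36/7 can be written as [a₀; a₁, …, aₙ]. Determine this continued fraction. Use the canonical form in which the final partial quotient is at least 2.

[5; 7]

⌊36/7⌋ = 5, remainder 1
⌊7/1⌋ = 7, remainder 0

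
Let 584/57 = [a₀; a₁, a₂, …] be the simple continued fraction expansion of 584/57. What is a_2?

14

584 = 10·57 + 14, so a_0 = 10
57 = 4·14 + 1, so a_1 = 4
14 = 14·1 + 0, so a_2 = 14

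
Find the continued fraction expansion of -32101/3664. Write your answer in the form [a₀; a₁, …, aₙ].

Run the Euclidean algorithm, recording each quotient:
⌊-32101/3664⌋ = -9, remainder 875
⌊3664/875⌋ = 4, remainder 164
⌊875/164⌋ = 5, remainder 55
⌊164/55⌋ = 2, remainder 54
⌊55/54⌋ = 1, remainder 1
⌊54/1⌋ = 54, remainder 0

[-9; 4, 5, 2, 1, 54]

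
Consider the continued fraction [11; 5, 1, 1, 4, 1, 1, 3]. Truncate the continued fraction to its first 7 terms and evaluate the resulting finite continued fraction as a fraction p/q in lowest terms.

a_0 = 11: 11/1
a_1 = 5: 56/5
a_2 = 1: 67/6
a_3 = 1: 123/11
a_4 = 4: 559/50
a_5 = 1: 682/61
a_6 = 1: 1241/111

1241/111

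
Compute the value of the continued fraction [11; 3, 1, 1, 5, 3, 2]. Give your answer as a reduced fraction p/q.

Start with 2.
3 + 1/(2/1) = 3 + 1/2 = 7/2
5 + 1/(7/2) = 5 + 2/7 = 37/7
1 + 1/(37/7) = 1 + 7/37 = 44/37
1 + 1/(44/37) = 1 + 37/44 = 81/44
3 + 1/(81/44) = 3 + 44/81 = 287/81
11 + 1/(287/81) = 11 + 81/287 = 3238/287

3238/287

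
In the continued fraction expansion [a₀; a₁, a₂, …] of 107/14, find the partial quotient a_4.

⌊107/14⌋ = 7, remainder 9
⌊14/9⌋ = 1, remainder 5
⌊9/5⌋ = 1, remainder 4
⌊5/4⌋ = 1, remainder 1
⌊4/1⌋ = 4, remainder 0

4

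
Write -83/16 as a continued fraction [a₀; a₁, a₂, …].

[-6; 1, 4, 3]

-83 = -6·16 + 13, so a_0 = -6
16 = 1·13 + 3, so a_1 = 1
13 = 4·3 + 1, so a_2 = 4
3 = 3·1 + 0, so a_3 = 3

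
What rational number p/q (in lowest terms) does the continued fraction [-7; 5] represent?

Use the convergent recurrence hₖ = aₖ·hₖ₋₁ + hₖ₋₂ (and likewise for the denominators kₖ):
a_0 = -7: -7/1
a_1 = 5: -34/5

-34/5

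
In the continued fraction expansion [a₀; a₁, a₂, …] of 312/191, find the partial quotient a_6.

2

⌊312/191⌋ = 1, remainder 121
⌊191/121⌋ = 1, remainder 70
⌊121/70⌋ = 1, remainder 51
⌊70/51⌋ = 1, remainder 19
⌊51/19⌋ = 2, remainder 13
⌊19/13⌋ = 1, remainder 6
⌊13/6⌋ = 2, remainder 1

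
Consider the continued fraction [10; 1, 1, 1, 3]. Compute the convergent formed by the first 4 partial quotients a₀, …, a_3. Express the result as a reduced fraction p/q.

a_0 = 10: 10/1
a_1 = 1: 11/1
a_2 = 1: 21/2
a_3 = 1: 32/3

32/3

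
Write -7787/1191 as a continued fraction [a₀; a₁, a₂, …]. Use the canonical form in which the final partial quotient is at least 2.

[-7; 2, 6, 22, 1, 3]

Apply division with remainder until the remainder is 0:
⌊-7787/1191⌋ = -7, remainder 550
⌊1191/550⌋ = 2, remainder 91
⌊550/91⌋ = 6, remainder 4
⌊91/4⌋ = 22, remainder 3
⌊4/3⌋ = 1, remainder 1
⌊3/1⌋ = 3, remainder 0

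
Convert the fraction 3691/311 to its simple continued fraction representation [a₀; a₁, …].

[11; 1, 6, 1, 1, 2, 2, 3]

3691 = 11·311 + 270, so a_0 = 11
311 = 1·270 + 41, so a_1 = 1
270 = 6·41 + 24, so a_2 = 6
41 = 1·24 + 17, so a_3 = 1
24 = 1·17 + 7, so a_4 = 1
17 = 2·7 + 3, so a_5 = 2
7 = 2·3 + 1, so a_6 = 2
3 = 3·1 + 0, so a_7 = 3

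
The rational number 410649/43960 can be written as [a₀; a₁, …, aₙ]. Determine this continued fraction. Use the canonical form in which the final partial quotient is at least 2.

410649 ÷ 43960 → quotient 9, remainder 15009
43960 ÷ 15009 → quotient 2, remainder 13942
15009 ÷ 13942 → quotient 1, remainder 1067
13942 ÷ 1067 → quotient 13, remainder 71
1067 ÷ 71 → quotient 15, remainder 2
71 ÷ 2 → quotient 35, remainder 1
2 ÷ 1 → quotient 2, remainder 0

[9; 2, 1, 13, 15, 35, 2]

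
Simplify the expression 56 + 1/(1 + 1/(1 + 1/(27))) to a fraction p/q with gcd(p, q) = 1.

Collapse the nested fraction from the inside out:
Start with 27.
1 + 1/(27/1) = 1 + 1/27 = 28/27
1 + 1/(28/27) = 1 + 27/28 = 55/28
56 + 1/(55/28) = 56 + 28/55 = 3108/55

3108/55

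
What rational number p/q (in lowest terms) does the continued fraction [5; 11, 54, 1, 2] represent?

9199/1807

a_0 = 5: 5/1
a_1 = 11: 56/11
a_2 = 54: 3029/595
a_3 = 1: 3085/606
a_4 = 2: 9199/1807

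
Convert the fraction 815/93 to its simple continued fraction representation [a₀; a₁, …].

⌊815/93⌋ = 8, remainder 71
⌊93/71⌋ = 1, remainder 22
⌊71/22⌋ = 3, remainder 5
⌊22/5⌋ = 4, remainder 2
⌊5/2⌋ = 2, remainder 1
⌊2/1⌋ = 2, remainder 0

[8; 1, 3, 4, 2, 2]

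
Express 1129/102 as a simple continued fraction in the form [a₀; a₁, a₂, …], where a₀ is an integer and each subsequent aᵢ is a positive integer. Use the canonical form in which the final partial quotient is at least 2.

1129 = 11·102 + 7, so a_0 = 11
102 = 14·7 + 4, so a_1 = 14
7 = 1·4 + 3, so a_2 = 1
4 = 1·3 + 1, so a_3 = 1
3 = 3·1 + 0, so a_4 = 3

[11; 14, 1, 1, 3]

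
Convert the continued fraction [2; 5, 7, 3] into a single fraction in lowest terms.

248/113

Start with 3.
7 + 1/(3/1) = 7 + 1/3 = 22/3
5 + 1/(22/3) = 5 + 3/22 = 113/22
2 + 1/(113/22) = 2 + 22/113 = 248/113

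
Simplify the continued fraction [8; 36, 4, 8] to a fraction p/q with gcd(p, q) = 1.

9601/1196

Start with 8.
4 + 1/(8/1) = 4 + 1/8 = 33/8
36 + 1/(33/8) = 36 + 8/33 = 1196/33
8 + 1/(1196/33) = 8 + 33/1196 = 9601/1196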